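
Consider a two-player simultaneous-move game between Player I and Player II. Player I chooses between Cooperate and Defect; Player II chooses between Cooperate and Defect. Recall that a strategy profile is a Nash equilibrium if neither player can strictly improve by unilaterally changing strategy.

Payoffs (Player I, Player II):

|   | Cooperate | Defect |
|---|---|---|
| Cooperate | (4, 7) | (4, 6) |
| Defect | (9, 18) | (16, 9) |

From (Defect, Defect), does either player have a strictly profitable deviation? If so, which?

Player I at (Defect, Defect) earns 16; deviating to Cooperate yields 4 — not better.
Player II earns 9; deviating to Cooperate yields 18 — a strict improvement.
Only Player II has a strictly profitable deviation.

Player II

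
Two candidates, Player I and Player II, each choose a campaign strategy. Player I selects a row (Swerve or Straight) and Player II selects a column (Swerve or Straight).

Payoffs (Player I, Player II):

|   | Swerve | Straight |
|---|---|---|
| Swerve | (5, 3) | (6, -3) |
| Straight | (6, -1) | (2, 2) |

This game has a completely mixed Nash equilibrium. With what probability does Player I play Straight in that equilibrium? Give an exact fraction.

Let x be the probability that Player I plays Swerve. In a completely mixed equilibrium, Player II must be indifferent between Swerve and Straight.
Player II's expected payoff from Swerve is 3x − (1−x); from Straight it is −3x + 2(1−x).
Setting these equal: 4x − 1 = −5x + 2, so x = 1/3.
Therefore Player I plays Straight with probability 1 − 1/3 = 2/3.

2/3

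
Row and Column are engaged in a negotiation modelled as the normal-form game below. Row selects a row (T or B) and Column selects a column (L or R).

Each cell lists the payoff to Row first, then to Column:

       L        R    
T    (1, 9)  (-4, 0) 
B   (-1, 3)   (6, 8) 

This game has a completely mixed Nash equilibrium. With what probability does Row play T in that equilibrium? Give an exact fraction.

5/14

Let x be the probability that Row plays T. In a completely mixed equilibrium, Column must be indifferent between L and R.
Column's expected payoff from L is 9x + 3(1−x); from R it is 8(1−x).
Setting these equal: 6x + 3 = −8x + 8, so x = 5/14.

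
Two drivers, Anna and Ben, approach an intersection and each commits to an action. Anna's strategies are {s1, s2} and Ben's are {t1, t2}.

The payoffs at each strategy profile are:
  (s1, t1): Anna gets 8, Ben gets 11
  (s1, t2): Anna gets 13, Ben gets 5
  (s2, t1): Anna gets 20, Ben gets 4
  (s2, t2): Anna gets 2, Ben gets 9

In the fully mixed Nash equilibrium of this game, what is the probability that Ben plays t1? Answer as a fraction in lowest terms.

11/23

Let y be the probability that Ben plays t1. In a completely mixed equilibrium, Anna must be indifferent between s1 and s2.
Anna's expected payoff from s1 is 8y + 13(1−y); from s2 it is 20y + 2(1−y).
Setting these equal: −5y + 13 = 18y + 2, so y = 11/23.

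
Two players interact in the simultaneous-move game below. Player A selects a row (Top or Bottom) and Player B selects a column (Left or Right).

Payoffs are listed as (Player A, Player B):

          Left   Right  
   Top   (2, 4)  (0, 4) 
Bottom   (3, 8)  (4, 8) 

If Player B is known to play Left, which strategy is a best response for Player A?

Against Left, Player A earns 2 from Top and 3 from Bottom.
So Bottom is the best response.

Bottom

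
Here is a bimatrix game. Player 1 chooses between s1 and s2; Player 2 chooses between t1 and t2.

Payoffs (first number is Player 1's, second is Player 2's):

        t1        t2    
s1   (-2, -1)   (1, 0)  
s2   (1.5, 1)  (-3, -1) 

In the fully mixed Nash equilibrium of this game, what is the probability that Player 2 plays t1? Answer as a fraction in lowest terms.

Let y be the probability that Player 2 plays t1. In a completely mixed equilibrium, Player 1 must be indifferent between s1 and s2.
Player 1's expected payoff from s1 is −2y + (1−y); from s2 it is 1.5y − 3(1−y).
Setting these equal: −3y + 1 = 4.5y − 3, so y = 8/15.

8/15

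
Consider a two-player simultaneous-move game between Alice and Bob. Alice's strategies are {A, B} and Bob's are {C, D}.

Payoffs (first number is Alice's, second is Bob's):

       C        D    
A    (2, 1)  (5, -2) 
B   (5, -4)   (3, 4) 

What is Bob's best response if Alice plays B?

D

Against B, Bob earns -4 from C and 4 from D.
So D is the best response.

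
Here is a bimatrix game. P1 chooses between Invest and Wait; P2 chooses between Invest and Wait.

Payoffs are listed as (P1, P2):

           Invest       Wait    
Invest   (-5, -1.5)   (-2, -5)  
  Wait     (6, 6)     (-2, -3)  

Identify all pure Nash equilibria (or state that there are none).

(Wait, Invest)

(Invest, Invest): P1 prefers Wait (6 > -5) — not an equilibrium.
(Invest, Wait): P2 prefers Invest (-1.5 > -5) — not an equilibrium.
(Wait, Invest): P1 gets 6 ≥ -5 from Invest, and P2 gets 6 ≥ -3 from Wait — Nash equilibrium.
(Wait, Wait): P2 prefers Invest (6 > -3) — not an equilibrium.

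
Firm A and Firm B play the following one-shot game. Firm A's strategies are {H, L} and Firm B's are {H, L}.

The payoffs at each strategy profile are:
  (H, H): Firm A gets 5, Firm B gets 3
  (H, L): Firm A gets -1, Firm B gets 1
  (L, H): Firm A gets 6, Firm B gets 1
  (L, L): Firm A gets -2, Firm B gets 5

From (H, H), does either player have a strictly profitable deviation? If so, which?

Firm A

Firm A at (H, H) earns 5; deviating to L yields 6 — a strict improvement.
Firm B earns 3; deviating to L yields 1 — not better.
Only Firm A has a strictly profitable deviation.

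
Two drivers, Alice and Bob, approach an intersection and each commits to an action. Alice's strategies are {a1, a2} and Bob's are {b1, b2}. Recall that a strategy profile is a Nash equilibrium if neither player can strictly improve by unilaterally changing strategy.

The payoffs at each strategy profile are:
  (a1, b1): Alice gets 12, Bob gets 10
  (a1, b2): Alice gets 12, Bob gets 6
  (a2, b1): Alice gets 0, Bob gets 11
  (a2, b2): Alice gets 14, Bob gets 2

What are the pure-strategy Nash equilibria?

(a1, b1)

(a1, b1): Alice gets 12 ≥ 0 from a2, and Bob gets 10 ≥ 6 from b2 — Nash equilibrium.
(a1, b2): Alice prefers a2 (14 > 12); Bob prefers b1 (10 > 6) — not an equilibrium.
(a2, b1): Alice prefers a1 (12 > 0) — not an equilibrium.
(a2, b2): Bob prefers b1 (11 > 2) — not an equilibrium.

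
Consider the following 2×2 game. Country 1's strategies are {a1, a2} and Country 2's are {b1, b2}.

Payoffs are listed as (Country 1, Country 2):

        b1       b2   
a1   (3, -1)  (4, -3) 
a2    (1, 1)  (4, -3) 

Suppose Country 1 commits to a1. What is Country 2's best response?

Against a1, Country 2 earns -1 from b1 and -3 from b2.
So b1 is the best response.

b1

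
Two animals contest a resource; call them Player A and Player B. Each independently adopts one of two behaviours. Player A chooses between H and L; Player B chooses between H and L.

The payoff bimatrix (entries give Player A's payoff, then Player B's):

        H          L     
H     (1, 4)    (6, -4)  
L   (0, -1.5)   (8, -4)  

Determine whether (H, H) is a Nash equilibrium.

At (H, H), Player A earns 1; switching to L would give 0, so Player A has no profitable deviation.
Player B earns 4; switching to L would give -4, so Player B has no profitable deviation.
Neither player can gain by a unilateral deviation, so this profile is a Nash equilibrium.

Yes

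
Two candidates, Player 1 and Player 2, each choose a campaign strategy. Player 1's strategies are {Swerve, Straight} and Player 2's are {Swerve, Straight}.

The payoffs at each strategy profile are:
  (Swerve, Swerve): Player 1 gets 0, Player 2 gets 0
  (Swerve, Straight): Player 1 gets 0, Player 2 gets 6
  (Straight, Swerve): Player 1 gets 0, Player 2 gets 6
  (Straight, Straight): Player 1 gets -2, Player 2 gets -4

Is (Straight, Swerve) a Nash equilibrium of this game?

At (Straight, Swerve), Player 1 earns 0; switching to Swerve would give 0, so Player 1 has no profitable deviation.
Player 2 earns 6; switching to Straight would give -4, so Player 2 has no profitable deviation.
Neither player can gain by a unilateral deviation, so this profile is a Nash equilibrium.

Yes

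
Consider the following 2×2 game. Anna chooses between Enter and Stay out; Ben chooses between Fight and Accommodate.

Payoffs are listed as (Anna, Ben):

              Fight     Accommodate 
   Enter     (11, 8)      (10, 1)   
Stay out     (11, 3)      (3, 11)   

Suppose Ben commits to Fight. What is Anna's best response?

either — both Enter and Stay out are best responses

Against Fight, Anna earns 11 from Enter and 11 from Stay out.
So either strategy is a best response.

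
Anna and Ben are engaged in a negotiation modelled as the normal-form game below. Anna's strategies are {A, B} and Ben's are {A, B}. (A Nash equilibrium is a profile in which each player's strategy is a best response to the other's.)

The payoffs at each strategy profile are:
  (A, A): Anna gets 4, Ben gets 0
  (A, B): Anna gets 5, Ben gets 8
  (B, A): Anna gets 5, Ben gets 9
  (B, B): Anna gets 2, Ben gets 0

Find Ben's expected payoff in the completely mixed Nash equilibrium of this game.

72/17

First find x, the probability Anna plays A, from Ben's indifference between A and B: 9(1−x) = 8x, giving x = 9/17.
Since Ben is indifferent in equilibrium, Ben's expected payoff equals the payoff from either column against (9/17, 8/17). Using A: 9(8/17) = 72/17.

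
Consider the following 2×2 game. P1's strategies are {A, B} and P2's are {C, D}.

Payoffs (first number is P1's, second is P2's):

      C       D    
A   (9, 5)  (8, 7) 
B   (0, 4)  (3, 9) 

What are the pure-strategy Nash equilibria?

(A, D)

(A, C): P2 prefers D (7 > 5) — not an equilibrium.
(A, D): P1 gets 8 ≥ 3 from B, and P2 gets 7 ≥ 5 from C — Nash equilibrium.
(B, C): P1 prefers A (9 > 0); P2 prefers D (9 > 4) — not an equilibrium.
(B, D): P1 prefers A (8 > 3) — not an equilibrium.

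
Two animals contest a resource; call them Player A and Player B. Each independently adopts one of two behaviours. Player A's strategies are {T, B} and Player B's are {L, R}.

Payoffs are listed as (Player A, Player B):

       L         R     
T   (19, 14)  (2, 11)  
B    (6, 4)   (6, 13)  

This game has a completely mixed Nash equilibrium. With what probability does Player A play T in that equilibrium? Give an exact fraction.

Let p be the probability that Player A plays T. In a completely mixed equilibrium, Player B must be indifferent between L and R.
Player B's expected payoff from L is 14p + 4(1−p); from R it is 11p + 13(1−p).
Setting these equal: 10p + 4 = −2p + 13, so p = 3/4.

3/4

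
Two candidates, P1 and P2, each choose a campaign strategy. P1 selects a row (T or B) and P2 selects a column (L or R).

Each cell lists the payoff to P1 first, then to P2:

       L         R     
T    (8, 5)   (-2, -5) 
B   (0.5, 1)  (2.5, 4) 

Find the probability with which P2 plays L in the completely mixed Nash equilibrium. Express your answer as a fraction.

Let c be the probability that P2 plays L. In a completely mixed equilibrium, P1 must be indifferent between T and B.
P1's expected payoff from T is 8c − 2(1−c); from B it is 0.5c + 2.5(1−c).
Setting these equal: 10c − 2 = −2c + 2.5, so c = 3/8.

3/8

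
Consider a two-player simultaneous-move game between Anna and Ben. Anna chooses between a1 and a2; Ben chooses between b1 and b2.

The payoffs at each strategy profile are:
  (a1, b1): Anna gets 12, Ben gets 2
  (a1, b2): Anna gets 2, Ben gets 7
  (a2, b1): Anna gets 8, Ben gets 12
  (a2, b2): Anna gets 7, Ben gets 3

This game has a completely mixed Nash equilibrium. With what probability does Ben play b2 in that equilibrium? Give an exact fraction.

Let c be the probability that Ben plays b1. In a completely mixed equilibrium, Anna must be indifferent between a1 and a2.
Anna's expected payoff from a1 is 12c + 2(1−c); from a2 it is 8c + 7(1−c).
Setting these equal: 10c + 2 = c + 7, so c = 5/9.
Therefore Ben plays b2 with probability 1 − 5/9 = 4/9.

4/9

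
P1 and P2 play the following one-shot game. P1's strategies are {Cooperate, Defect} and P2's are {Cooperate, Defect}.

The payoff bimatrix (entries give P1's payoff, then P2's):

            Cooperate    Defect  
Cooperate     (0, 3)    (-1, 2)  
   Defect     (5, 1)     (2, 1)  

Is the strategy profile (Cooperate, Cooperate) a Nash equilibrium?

No

At (Cooperate, Cooperate), P1 earns 0; switching to Defect would give 5, so P1 would deviate.
P2 earns 3; switching to Defect would give 2, so P2 has no profitable deviation.
Since at least one player can profitably deviate, this is not a Nash equilibrium.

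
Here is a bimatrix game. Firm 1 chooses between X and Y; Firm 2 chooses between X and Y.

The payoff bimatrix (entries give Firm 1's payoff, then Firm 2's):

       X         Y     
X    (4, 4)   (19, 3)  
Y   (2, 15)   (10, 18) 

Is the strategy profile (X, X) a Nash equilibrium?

At (X, X), Firm 1 earns 4; switching to Y would give 2, so Firm 1 has no profitable deviation.
Firm 2 earns 4; switching to Y would give 3, so Firm 2 has no profitable deviation.
Neither player can gain by a unilateral deviation, so this profile is a Nash equilibrium.

Yes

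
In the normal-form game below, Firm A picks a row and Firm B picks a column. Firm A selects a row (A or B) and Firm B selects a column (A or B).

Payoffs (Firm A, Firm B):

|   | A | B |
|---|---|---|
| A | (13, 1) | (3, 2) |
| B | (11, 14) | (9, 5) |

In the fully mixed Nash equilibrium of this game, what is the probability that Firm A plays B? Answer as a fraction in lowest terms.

1/10

Let x be the probability that Firm A plays A. In a completely mixed equilibrium, Firm B must be indifferent between A and B.
Firm B's expected payoff from A is x + 14(1−x); from B it is 2x + 5(1−x).
Setting these equal: −13x + 14 = −3x + 5, so x = 9/10.
Therefore Firm A plays B with probability 1 − 9/10 = 1/10.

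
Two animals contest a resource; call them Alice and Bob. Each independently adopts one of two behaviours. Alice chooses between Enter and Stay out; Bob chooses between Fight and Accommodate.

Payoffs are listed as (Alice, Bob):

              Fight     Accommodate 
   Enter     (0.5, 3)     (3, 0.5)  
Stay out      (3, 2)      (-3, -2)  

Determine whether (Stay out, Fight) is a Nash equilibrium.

At (Stay out, Fight), Alice earns 3; switching to Enter would give 0.5, so Alice has no profitable deviation.
Bob earns 2; switching to Accommodate would give -2, so Bob has no profitable deviation.
Neither player can gain by a unilateral deviation, so this profile is a Nash equilibrium.

Yes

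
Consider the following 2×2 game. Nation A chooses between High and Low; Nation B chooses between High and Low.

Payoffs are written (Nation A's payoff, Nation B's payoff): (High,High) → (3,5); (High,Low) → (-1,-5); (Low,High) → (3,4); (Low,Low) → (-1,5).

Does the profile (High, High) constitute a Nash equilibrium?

At (High, High), Nation A earns 3; switching to Low would give 3, so Nation A has no profitable deviation.
Nation B earns 5; switching to Low would give -5, so Nation B has no profitable deviation.
Neither player can gain by a unilateral deviation, so this profile is a Nash equilibrium.

Yes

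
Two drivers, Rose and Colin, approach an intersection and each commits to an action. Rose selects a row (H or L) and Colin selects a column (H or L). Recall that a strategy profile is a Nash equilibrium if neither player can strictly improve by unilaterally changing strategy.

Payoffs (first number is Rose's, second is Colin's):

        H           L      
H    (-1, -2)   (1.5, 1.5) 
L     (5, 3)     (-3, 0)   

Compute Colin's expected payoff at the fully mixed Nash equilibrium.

First find p, the probability Rose plays H, from Colin's indifference between H and L: −2p + 3(1−p) = 1.5p, giving p = 6/13.
Since Colin is indifferent in equilibrium, Colin's expected payoff equals the payoff from either column against (6/13, 7/13). Using H: −2(6/13) + 3(7/13) = 9/13.

9/13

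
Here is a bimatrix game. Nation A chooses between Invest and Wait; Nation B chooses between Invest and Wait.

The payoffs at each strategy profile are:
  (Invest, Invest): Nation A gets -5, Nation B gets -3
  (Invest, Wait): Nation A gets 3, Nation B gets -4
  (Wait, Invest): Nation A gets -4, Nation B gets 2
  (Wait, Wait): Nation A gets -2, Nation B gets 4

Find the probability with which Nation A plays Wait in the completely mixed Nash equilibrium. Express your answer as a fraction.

Let p be the probability that Nation A plays Invest. In a completely mixed equilibrium, Nation B must be indifferent between Invest and Wait.
Nation B's expected payoff from Invest is −3p + 2(1−p); from Wait it is −4p + 4(1−p).
Setting these equal: −5p + 2 = −8p + 4, so p = 2/3.
Therefore Nation A plays Wait with probability 1 − 2/3 = 1/3.

1/3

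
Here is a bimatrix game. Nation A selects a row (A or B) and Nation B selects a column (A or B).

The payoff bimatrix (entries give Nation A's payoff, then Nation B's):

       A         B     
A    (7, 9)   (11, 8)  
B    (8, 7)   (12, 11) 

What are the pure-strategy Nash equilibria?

(B, B)

(A, A): Nation A prefers B (8 > 7) — not an equilibrium.
(A, B): Nation A prefers B (12 > 11); Nation B prefers A (9 > 8) — not an equilibrium.
(B, A): Nation B prefers B (11 > 7) — not an equilibrium.
(B, B): Nation A gets 12 ≥ 11 from A, and Nation B gets 11 ≥ 7 from A — Nash equilibrium.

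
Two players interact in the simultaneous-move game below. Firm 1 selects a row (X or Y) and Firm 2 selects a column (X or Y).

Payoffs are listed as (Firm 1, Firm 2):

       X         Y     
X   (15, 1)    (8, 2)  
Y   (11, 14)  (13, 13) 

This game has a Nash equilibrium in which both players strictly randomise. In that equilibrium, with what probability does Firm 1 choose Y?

Let p be the probability that Firm 1 plays X. In a completely mixed equilibrium, Firm 2 must be indifferent between X and Y.
Firm 2's expected payoff from X is p + 14(1−p); from Y it is 2p + 13(1−p).
Setting these equal: −13p + 14 = −11p + 13, so p = 1/2.
Therefore Firm 1 plays Y with probability 1 − 1/2 = 1/2.

1/2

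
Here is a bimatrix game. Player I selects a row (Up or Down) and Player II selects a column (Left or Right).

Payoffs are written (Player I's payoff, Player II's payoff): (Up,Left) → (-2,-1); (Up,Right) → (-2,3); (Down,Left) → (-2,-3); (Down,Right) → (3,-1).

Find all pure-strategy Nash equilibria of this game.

(Down, Right)

(Up, Left): Player II prefers Right (3 > -1) — not an equilibrium.
(Up, Right): Player I prefers Down (3 > -2) — not an equilibrium.
(Down, Left): Player II prefers Right (-1 > -3) — not an equilibrium.
(Down, Right): Player I gets 3 ≥ -2 from Up, and Player II gets -1 ≥ -3 from Left — Nash equilibrium.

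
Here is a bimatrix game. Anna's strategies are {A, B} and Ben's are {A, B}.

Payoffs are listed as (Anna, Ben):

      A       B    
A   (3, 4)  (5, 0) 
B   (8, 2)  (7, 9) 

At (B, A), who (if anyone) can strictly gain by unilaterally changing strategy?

Anna at (B, A) earns 8; deviating to A yields 3 — not better.
Ben earns 2; deviating to B yields 9 — a strict improvement.
Only Ben has a strictly profitable deviation.

Ben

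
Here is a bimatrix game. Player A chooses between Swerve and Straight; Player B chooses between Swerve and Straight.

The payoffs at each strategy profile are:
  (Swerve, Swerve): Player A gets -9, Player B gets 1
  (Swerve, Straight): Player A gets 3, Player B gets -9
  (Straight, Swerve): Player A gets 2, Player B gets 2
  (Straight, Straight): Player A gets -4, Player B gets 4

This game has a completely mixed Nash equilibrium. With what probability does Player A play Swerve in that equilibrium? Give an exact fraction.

1/6

Let x be the probability that Player A plays Swerve. In a completely mixed equilibrium, Player B must be indifferent between Swerve and Straight.
Player B's expected payoff from Swerve is x + 2(1−x); from Straight it is −9x + 4(1−x).
Setting these equal: −x + 2 = −13x + 4, so x = 1/6.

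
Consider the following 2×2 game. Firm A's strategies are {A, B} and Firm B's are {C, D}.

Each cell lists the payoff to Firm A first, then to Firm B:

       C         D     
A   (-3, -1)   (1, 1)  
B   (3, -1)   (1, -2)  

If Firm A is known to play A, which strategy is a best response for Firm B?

D

Against A, Firm B earns -1 from C and 1 from D.
So D is the best response.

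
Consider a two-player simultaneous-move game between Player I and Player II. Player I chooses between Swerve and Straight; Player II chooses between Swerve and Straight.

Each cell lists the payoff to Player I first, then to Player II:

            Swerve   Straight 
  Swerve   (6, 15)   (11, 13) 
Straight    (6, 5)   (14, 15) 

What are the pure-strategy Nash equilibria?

(Swerve, Swerve): Player I gets 6 ≥ 6 from Straight, and Player II gets 15 ≥ 13 from Straight — Nash equilibrium.
(Swerve, Straight): Player I prefers Straight (14 > 11); Player II prefers Swerve (15 > 13) — not an equilibrium.
(Straight, Swerve): Player II prefers Straight (15 > 5) — not an equilibrium.
(Straight, Straight): Player I gets 14 ≥ 11 from Swerve, and Player II gets 15 ≥ 5 from Swerve — Nash equilibrium.

(Swerve, Swerve) and (Straight, Straight)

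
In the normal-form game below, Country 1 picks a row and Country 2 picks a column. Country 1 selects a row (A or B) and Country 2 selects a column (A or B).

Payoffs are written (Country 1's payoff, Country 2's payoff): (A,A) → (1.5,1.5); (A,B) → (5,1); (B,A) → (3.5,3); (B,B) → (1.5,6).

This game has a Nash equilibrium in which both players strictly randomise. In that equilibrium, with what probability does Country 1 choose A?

Let r be the probability that Country 1 plays A. In a completely mixed equilibrium, Country 2 must be indifferent between A and B.
Country 2's expected payoff from A is 1.5r + 3(1−r); from B it is r + 6(1−r).
Setting these equal: −1.5r + 3 = −5r + 6, so r = 6/7.

6/7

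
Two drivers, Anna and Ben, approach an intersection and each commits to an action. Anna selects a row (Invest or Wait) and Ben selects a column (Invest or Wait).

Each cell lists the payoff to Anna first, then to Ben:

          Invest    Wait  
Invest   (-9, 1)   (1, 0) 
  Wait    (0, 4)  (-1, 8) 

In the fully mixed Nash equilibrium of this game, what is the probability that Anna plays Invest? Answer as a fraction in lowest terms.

Let p be the probability that Anna plays Invest. In a completely mixed equilibrium, Ben must be indifferent between Invest and Wait.
Ben's expected payoff from Invest is p + 4(1−p); from Wait it is 8(1−p).
Setting these equal: −3p + 4 = −8p + 8, so p = 4/5.

4/5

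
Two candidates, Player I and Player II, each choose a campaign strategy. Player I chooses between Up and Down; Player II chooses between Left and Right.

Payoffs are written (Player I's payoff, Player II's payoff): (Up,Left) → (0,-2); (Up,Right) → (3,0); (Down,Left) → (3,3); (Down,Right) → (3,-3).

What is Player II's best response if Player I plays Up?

Against Up, Player II earns -2 from Left and 0 from Right.
So Right is the best response.

Right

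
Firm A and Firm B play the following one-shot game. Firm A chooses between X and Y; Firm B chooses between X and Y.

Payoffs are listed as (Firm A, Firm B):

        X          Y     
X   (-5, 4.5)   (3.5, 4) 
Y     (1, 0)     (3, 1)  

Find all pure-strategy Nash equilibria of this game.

(X, X): Firm A prefers Y (1 > -5) — not an equilibrium.
(X, Y): Firm B prefers X (4.5 > 4) — not an equilibrium.
(Y, X): Firm B prefers Y (1 > 0) — not an equilibrium.
(Y, Y): Firm A prefers X (3.5 > 3) — not an equilibrium.

none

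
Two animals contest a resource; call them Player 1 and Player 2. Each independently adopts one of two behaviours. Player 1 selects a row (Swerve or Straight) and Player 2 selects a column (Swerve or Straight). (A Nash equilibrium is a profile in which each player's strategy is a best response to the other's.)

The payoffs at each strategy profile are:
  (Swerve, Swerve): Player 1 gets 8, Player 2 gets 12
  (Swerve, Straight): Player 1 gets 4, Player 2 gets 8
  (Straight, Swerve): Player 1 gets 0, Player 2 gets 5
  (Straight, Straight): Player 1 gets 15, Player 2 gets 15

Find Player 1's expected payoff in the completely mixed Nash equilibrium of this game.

120/19

First find y, the probability Player 2 plays Swerve, from Player 1's indifference between Swerve and Straight: 8y + 4(1−y) = 15(1−y), giving y = 11/19.
Since Player 1 is indifferent in equilibrium, Player 1's expected payoff equals the payoff from either row against (11/19, 8/19). Using Swerve: 8(11/19) + 4(8/19) = 120/19.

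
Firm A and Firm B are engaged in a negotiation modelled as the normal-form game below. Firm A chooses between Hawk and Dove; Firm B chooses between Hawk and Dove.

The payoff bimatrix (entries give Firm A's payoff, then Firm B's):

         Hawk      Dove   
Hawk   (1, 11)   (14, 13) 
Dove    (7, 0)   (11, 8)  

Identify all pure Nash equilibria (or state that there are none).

(Hawk, Hawk): Firm A prefers Dove (7 > 1); Firm B prefers Dove (13 > 11) — not an equilibrium.
(Hawk, Dove): Firm A gets 14 ≥ 11 from Dove, and Firm B gets 13 ≥ 11 from Hawk — Nash equilibrium.
(Dove, Hawk): Firm B prefers Dove (8 > 0) — not an equilibrium.
(Dove, Dove): Firm A prefers Hawk (14 > 11) — not an equilibrium.

(Hawk, Dove)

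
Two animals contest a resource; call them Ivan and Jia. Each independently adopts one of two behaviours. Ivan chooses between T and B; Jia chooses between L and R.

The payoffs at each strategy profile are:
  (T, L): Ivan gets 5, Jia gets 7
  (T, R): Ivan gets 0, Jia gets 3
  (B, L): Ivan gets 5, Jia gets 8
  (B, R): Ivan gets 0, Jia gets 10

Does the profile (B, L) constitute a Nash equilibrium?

No

At (B, L), Ivan earns 5; switching to T would give 5, so Ivan has no profitable deviation.
Jia earns 8; switching to R would give 10, so Jia would deviate.
Since at least one player can profitably deviate, this is not a Nash equilibrium.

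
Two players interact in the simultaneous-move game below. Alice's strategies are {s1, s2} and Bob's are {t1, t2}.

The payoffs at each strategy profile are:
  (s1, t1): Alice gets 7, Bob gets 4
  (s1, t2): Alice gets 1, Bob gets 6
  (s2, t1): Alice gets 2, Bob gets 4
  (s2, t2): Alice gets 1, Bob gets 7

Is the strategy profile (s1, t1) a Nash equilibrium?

No

At (s1, t1), Alice earns 7; switching to s2 would give 2, so Alice has no profitable deviation.
Bob earns 4; switching to t2 would give 6, so Bob would deviate.
Since at least one player can profitably deviate, this is not a Nash equilibrium.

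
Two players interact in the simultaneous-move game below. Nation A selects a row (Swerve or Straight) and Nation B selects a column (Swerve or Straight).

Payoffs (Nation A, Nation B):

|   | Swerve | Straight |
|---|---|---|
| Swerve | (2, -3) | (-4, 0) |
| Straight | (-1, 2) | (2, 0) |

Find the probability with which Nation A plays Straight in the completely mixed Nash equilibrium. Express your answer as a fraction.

3/5

Let r be the probability that Nation A plays Swerve. In a completely mixed equilibrium, Nation B must be indifferent between Swerve and Straight.
Nation B's expected payoff from Swerve is −3r + 2(1−r); from Straight it is 0.
Setting these equal: −5r + 2 = 0, so r = 2/5.
Therefore Nation A plays Straight with probability 1 − 2/5 = 3/5.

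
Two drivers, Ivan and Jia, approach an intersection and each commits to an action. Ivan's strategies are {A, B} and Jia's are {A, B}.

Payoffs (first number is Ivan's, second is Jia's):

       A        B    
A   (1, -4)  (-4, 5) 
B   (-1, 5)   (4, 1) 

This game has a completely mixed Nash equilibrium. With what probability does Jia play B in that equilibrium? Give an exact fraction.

1/5

Let y be the probability that Jia plays A. In a completely mixed equilibrium, Ivan must be indifferent between A and B.
Ivan's expected payoff from A is y − 4(1−y); from B it is −y + 4(1−y).
Setting these equal: 5y − 4 = −5y + 4, so y = 4/5.
Therefore Jia plays B with probability 1 − 4/5 = 1/5.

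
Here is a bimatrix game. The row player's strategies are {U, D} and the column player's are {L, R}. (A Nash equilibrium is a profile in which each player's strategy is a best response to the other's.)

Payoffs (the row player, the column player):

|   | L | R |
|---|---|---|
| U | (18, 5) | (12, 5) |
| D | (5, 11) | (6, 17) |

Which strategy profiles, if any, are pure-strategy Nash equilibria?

(U, L) and (U, R)

(U, L): the row player gets 18 ≥ 5 from D, and the column player gets 5 ≥ 5 from R — Nash equilibrium.
(U, R): the row player gets 12 ≥ 6 from D, and the column player gets 5 ≥ 5 from L — Nash equilibrium.
(D, L): the row player prefers U (18 > 5); the column player prefers R (17 > 11) — not an equilibrium.
(D, R): the row player prefers U (12 > 6) — not an equilibrium.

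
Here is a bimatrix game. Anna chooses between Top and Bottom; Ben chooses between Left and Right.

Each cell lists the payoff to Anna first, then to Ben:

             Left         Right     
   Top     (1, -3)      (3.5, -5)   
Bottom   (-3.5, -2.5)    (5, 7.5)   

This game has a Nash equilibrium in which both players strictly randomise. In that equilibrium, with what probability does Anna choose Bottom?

1/6

Let p be the probability that Anna plays Top. In a completely mixed equilibrium, Ben must be indifferent between Left and Right.
Ben's expected payoff from Left is −3p − 2.5(1−p); from Right it is −5p + 7.5(1−p).
Setting these equal: −0.5p − 2.5 = −12.5p + 7.5, so p = 5/6.
Therefore Anna plays Bottom with probability 1 − 5/6 = 1/6.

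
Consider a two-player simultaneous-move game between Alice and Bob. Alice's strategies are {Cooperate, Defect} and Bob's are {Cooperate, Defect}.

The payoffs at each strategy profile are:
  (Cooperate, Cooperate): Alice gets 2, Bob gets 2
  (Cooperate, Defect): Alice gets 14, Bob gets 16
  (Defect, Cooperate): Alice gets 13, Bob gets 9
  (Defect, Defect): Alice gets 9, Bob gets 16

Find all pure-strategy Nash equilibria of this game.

(Cooperate, Defect)

(Cooperate, Cooperate): Alice prefers Defect (13 > 2); Bob prefers Defect (16 > 2) — not an equilibrium.
(Cooperate, Defect): Alice gets 14 ≥ 9 from Defect, and Bob gets 16 ≥ 2 from Cooperate — Nash equilibrium.
(Defect, Cooperate): Bob prefers Defect (16 > 9) — not an equilibrium.
(Defect, Defect): Alice prefers Cooperate (14 > 9) — not an equilibrium.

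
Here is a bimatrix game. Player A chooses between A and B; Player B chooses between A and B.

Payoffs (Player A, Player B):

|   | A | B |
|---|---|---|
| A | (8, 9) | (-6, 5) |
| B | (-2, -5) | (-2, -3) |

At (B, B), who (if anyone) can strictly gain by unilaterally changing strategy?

Neither

Player A at (B, B) earns -2; deviating to A yields -6 — not better.
Player B earns -3; deviating to A yields -5 — not better.
Neither player can strictly improve; the profile is a Nash equilibrium.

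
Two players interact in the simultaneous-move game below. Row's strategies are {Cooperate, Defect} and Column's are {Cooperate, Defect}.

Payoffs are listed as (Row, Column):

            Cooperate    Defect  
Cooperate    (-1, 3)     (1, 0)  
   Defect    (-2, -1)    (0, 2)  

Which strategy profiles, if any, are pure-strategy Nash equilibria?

(Cooperate, Cooperate)

(Cooperate, Cooperate): Row gets -1 ≥ -2 from Defect, and Column gets 3 ≥ 0 from Defect — Nash equilibrium.
(Cooperate, Defect): Column prefers Cooperate (3 > 0) — not an equilibrium.
(Defect, Cooperate): Row prefers Cooperate (-1 > -2); Column prefers Defect (2 > -1) — not an equilibrium.
(Defect, Defect): Row prefers Cooperate (1 > 0) — not an equilibrium.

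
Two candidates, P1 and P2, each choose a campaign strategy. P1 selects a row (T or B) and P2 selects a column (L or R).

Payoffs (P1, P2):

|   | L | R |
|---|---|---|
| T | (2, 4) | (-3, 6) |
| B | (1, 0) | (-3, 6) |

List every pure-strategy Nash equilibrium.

(T, L): P2 prefers R (6 > 4) — not an equilibrium.
(T, R): P1 gets -3 ≥ -3 from B, and P2 gets 6 ≥ 4 from L — Nash equilibrium.
(B, L): P1 prefers T (2 > 1); P2 prefers R (6 > 0) — not an equilibrium.
(B, R): P1 gets -3 ≥ -3 from T, and P2 gets 6 ≥ 0 from L — Nash equilibrium.

(T, R) and (B, R)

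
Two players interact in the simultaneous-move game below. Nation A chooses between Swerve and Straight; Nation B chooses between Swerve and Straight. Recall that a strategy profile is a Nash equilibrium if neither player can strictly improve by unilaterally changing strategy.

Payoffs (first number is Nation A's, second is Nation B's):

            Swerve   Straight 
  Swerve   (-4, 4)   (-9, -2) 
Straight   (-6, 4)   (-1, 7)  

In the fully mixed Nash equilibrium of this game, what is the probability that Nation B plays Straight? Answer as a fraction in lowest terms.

1/5

Let c be the probability that Nation B plays Swerve. In a completely mixed equilibrium, Nation A must be indifferent between Swerve and Straight.
Nation A's expected payoff from Swerve is −4c − 9(1−c); from Straight it is −6c − (1−c).
Setting these equal: 5c − 9 = −5c − 1, so c = 4/5.
Therefore Nation B plays Straight with probability 1 − 4/5 = 1/5.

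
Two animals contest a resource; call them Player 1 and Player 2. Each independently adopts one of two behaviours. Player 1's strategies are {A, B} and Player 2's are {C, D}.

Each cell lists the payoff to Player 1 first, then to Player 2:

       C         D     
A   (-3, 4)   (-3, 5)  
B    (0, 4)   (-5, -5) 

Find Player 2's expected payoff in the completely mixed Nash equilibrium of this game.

First find p, the probability Player 1 plays A, from Player 2's indifference between C and D: 4p + 4(1−p) = 5p − 5(1−p), giving p = 9/10.
Since Player 2 is indifferent in equilibrium, Player 2's expected payoff equals the payoff from either column against (9/10, 1/10). Using C: 4(9/10) + 4(1/10) = 4.

4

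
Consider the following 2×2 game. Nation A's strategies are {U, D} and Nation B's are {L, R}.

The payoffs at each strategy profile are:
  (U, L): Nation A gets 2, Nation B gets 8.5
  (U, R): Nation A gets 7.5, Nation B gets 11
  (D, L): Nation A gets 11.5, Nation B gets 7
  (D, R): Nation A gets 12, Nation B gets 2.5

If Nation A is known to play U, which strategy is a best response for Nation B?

Against U, Nation B earns 8.5 from L and 11 from R.
So R is the best response.

R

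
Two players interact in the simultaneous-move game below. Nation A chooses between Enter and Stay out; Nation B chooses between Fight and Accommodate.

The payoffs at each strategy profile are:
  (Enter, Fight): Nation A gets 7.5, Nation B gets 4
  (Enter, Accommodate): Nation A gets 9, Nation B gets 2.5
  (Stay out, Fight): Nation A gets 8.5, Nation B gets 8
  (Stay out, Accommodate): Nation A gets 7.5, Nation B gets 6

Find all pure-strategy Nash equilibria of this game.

(Enter, Fight): Nation A prefers Stay out (8.5 > 7.5) — not an equilibrium.
(Enter, Accommodate): Nation B prefers Fight (4 > 2.5) — not an equilibrium.
(Stay out, Fight): Nation A gets 8.5 ≥ 7.5 from Enter, and Nation B gets 8 ≥ 6 from Accommodate — Nash equilibrium.
(Stay out, Accommodate): Nation A prefers Enter (9 > 7.5); Nation B prefers Fight (8 > 6) — not an equilibrium.

(Stay out, Fight)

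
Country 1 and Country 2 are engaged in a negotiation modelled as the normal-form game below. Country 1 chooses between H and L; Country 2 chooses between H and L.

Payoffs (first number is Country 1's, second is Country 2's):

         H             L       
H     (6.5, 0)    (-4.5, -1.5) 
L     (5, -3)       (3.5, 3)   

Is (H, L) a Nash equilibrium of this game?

No

At (H, L), Country 1 earns -4.5; switching to L would give 3.5, so Country 1 would deviate.
Country 2 earns -1.5; switching to H would give 0, so Country 2 would deviate.
Since at least one player can profitably deviate, this is not a Nash equilibrium.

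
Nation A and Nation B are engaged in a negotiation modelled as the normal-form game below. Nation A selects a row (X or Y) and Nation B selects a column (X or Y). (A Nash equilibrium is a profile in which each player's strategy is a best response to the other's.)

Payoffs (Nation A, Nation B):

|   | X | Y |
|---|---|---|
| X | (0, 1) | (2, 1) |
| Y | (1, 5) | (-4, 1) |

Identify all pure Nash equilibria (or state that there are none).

(X, X): Nation A prefers Y (1 > 0) — not an equilibrium.
(X, Y): Nation A gets 2 ≥ -4 from Y, and Nation B gets 1 ≥ 1 from X — Nash equilibrium.
(Y, X): Nation A gets 1 ≥ 0 from X, and Nation B gets 5 ≥ 1 from Y — Nash equilibrium.
(Y, Y): Nation A prefers X (2 > -4); Nation B prefers X (5 > 1) — not an equilibrium.

(X, Y) and (Y, X)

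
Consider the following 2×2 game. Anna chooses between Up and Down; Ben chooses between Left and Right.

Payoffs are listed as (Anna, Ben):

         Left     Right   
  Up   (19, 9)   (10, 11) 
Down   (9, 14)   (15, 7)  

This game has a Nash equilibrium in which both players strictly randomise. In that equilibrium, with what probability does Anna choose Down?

Let x be the probability that Anna plays Up. In a completely mixed equilibrium, Ben must be indifferent between Left and Right.
Ben's expected payoff from Left is 9x + 14(1−x); from Right it is 11x + 7(1−x).
Setting these equal: −5x + 14 = 4x + 7, so x = 7/9.
Therefore Anna plays Down with probability 1 − 7/9 = 2/9.

2/9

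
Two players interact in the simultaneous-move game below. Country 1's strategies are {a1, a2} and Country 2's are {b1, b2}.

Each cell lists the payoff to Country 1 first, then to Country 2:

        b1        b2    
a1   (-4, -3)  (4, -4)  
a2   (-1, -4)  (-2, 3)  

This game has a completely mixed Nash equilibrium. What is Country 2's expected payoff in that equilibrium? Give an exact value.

First find p, the probability Country 1 plays a1, from Country 2's indifference between b1 and b2: −3p − 4(1−p) = −4p + 3(1−p), giving p = 7/8.
Since Country 2 is indifferent in equilibrium, Country 2's expected payoff equals the payoff from either column against (7/8, 1/8). Using b1: −3(7/8) − 4(1/8) = -25/8.

-25/8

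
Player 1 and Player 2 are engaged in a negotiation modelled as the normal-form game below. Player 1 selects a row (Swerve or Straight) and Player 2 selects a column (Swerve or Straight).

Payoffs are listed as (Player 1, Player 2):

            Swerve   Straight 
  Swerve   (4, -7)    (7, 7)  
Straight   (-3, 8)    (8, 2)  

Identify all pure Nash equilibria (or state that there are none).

none

(Swerve, Swerve): Player 2 prefers Straight (7 > -7) — not an equilibrium.
(Swerve, Straight): Player 1 prefers Straight (8 > 7) — not an equilibrium.
(Straight, Swerve): Player 1 prefers Swerve (4 > -3) — not an equilibrium.
(Straight, Straight): Player 2 prefers Swerve (8 > 2) — not an equilibrium.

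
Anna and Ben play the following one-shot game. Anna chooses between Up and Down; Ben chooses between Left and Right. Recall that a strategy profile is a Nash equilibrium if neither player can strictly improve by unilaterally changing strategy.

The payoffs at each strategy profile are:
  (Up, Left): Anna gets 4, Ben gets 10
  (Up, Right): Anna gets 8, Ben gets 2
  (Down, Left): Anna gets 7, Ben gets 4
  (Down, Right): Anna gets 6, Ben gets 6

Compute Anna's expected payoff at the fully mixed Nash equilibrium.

First find q, the probability Ben plays Left, from Anna's indifference between Up and Down: 4q + 8(1−q) = 7q + 6(1−q), giving q = 2/5.
Since Anna is indifferent in equilibrium, Anna's expected payoff equals the payoff from either row against (2/5, 3/5). Using Up: 4(2/5) + 8(3/5) = 32/5.

32/5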